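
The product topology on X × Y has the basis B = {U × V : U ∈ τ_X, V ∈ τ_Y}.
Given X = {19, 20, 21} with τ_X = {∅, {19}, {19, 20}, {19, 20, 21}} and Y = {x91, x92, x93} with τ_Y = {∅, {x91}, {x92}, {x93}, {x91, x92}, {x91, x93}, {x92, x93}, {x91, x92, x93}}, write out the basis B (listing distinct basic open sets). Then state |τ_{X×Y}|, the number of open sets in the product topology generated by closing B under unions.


Basis B = {∅ × ∅, {19} × {x91}, {19} × {x92}, {19} × {x93}, {19} × {x91, x92}, {19} × {x91, x93}, {19, 20} × {x91}, {19} × {x92, x93}, {19, 20} × {x92}, {19, 20} × {x93}, {19} × {x91, x92, x93}, {19, 20, 21} × {x91}, {19, 20, 21} × {x92}, {19, 20, 21} × {x93}, {19, 20} × {x91, x92}, {19, 20} × {x91, x93}, {19, 20} × {x92, x93}, {19, 20} × {x91, x92, x93}, {19, 20, 21} × {x91, x92}, {19, 20, 21} × {x91, x93}, {19, 20, 21} × {x92, x93}, {19, 20, 21} × {x91, x92, x93}}; |τ_{X×Y}| = 64.

Enumerate products U × V with U ∈ τ_X, V ∈ τ_Y (deduplicated):
  ∅ × ∅ = {} (∅)
  {19} × {x91} = {(19,x91)}
  {19} × {x92} = {(19,x92)}
  {19} × {x93} = {(19,x93)}
  {19} × {x91, x92} = {(19,x91), (19,x92)}
  {19} × {x91, x93} = {(19,x91), (19,x93)}
  {19, 20} × {x91} = {(19,x91), (20,x91)}
  {19} × {x92, x93} = {(19,x92), (19,x93)}
  {19, 20} × {x92} = {(19,x92), (20,x92)}
  {19, 20} × {x93} = {(19,x93), (20,x93)}
  {19} × {x91, x92, x93} = {(19,x91), (19,x92), (19,x93)}
  {19, 20, 21} × {x91} = {(19,x91), (20,x91), (21,x91)}
  {19, 20, 21} × {x92} = {(19,x92), (20,x92), (21,x92)}
  {19, 20, 21} × {x93} = {(19,x93), (20,x93), (21,x93)}
  {19, 20} × {x91, x92} = {(19,x91), (19,x92), (20,x91), (20,x92)}
  {19, 20} × {x91, x93} = {(19,x91), (19,x93), (20,x91), (20,x93)}
  {19, 20} × {x92, x93} = {(19,x92), (19,x93), (20,x92), (20,x93)}
  {19, 20} × {x91, x92, x93} = {(19,x91), (19,x92), (19,x93), (20,x91), (20,x92), (20,x93)}
  {19, 20, 21} × {x91, x92} = {(19,x91), (19,x92), (20,x91), (20,x92), (21,x91), (21,x92)}
  {19, 20, 21} × {x91, x93} = {(19,x91), (19,x93), (20,x91), (20,x93), (21,x91), (21,x93)}
  {19, 20, 21} × {x92, x93} = {(19,x92), (19,x93), (20,x92), (20,x93), (21,x92), (21,x93)}
  {19, 20, 21} × {x91, x92, x93} = {(19,x91), (19,x92), (19,x93), (20,x91), (20,x92), (20,x93), (21,x91), (21,x92), (21,x93)}
These 22 distinct sets form the basis B.
Close under arbitrary unions to get τ_{X×Y}; counting gives |τ_{X×Y}| = 64.


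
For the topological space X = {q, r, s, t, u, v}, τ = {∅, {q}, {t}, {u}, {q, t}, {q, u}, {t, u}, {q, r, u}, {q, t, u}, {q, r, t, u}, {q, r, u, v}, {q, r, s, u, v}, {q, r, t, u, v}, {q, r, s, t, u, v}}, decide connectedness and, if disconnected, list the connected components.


(X, τ) is disconnected; components = [{t}, {q, r, s, u, v}].

Find clopen sets (U ∈ τ with X ∖ U ∈ τ):
  U = ∅, X ∖ U = {q, r, s, t, u, v} — both open, so U is clopen.
  U = {t}, X ∖ U = {q, r, s, u, v} — both open, so U is clopen.
  U = {q, r, s, u, v}, X ∖ U = {t} — both open, so U is clopen.
  U = {q, r, s, t, u, v}, X ∖ U = ∅ — both open, so U is clopen.
Nontrivial clopen(s) exist: e.g. {t}. So (X, τ) is disconnected.
Compute connected components by grouping points that agree on all clopens:
  component: {t}
  component: {q, r, s, u, v}


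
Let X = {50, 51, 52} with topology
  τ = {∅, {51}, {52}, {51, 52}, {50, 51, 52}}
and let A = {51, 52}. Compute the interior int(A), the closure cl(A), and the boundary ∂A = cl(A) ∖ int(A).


int(A) = {51, 52}, cl(A) = {50, 51, 52}, ∂A = {50}.

Closed sets in (X, τ) are complements of opens:
  closed(X, τ) = {∅, {50}, {50, 51}, {50, 52}, {50, 51, 52}}.
int(A) = ⋃ {U ∈ τ : U ⊆ A}. Opens contained in A: ∅, {51}, {52}, {51, 52}.
Taking the union of these: int(A) = {51, 52}.
cl(A) = ⋂ {C closed : A ⊆ C}. Closed sets containing A: {50, 51, 52}.
Intersecting these: cl(A) = {50, 51, 52}.
∂A = cl(A) ∖ int(A) = {50, 51, 52} ∖ {51, 52} = {50}.


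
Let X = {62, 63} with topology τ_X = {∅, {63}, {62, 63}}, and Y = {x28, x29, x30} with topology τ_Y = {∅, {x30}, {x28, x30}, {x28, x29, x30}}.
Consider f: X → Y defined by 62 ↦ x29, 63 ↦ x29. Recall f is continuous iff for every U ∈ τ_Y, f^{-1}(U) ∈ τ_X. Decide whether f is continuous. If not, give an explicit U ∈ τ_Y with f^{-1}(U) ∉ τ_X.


f IS continuous.

Compute f^{-1}(U) for each U ∈ τ_Y:
  U = ∅: f^{-1}(U) = ∅ ∈ τ_X ✓.
  U = {x30}: f^{-1}(U) = ∅ ∈ τ_X ✓.
  U = {x28, x30}: f^{-1}(U) = ∅ ∈ τ_X ✓.
  U = {x28, x29, x30}: f^{-1}(U) = {62, 63} ∈ τ_X ✓.
Every preimage lies in τ_X, so f IS continuous.


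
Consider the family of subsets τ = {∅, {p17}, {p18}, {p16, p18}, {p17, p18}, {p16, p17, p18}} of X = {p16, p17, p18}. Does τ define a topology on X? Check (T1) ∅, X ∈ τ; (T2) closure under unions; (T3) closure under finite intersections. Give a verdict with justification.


τ IS a topology on X.

Axiom (T1): ∅ ∈ τ? Yes; X ∈ τ? Yes.
Axiom (T2/T3): check pairwise unions and intersections of members of τ.
All pairwise intersections and unions checked — each lies in τ. Therefore τ satisfies (T1), (T2), (T3): it IS a topology on X.


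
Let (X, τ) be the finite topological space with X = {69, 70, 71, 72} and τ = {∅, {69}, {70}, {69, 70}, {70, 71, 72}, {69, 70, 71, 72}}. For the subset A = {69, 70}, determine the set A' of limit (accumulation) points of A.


A' = {71, 72}

For each x ∈ X, list the open sets U ∈ τ with x ∈ U, then check whether U ∩ (A ∖ {x}) ≠ ∅ for every such U.
  x = 69: open {69} ∋ x has {69} ∩ (A ∖ {69}) = ∅, so x is NOT a limit point.
  x = 70: open {70} ∋ x has {70} ∩ (A ∖ {70}) = ∅, so x is NOT a limit point.
  x = 71: opens ∋ x are {70, 71, 72}, {69, 70, 71, 72}; each meets A ∖ {71}, so x IS a limit point.
  x = 72: opens ∋ x are {70, 71, 72}, {69, 70, 71, 72}; each meets A ∖ {72}, so x IS a limit point.
Collecting: A' = {71, 72}.


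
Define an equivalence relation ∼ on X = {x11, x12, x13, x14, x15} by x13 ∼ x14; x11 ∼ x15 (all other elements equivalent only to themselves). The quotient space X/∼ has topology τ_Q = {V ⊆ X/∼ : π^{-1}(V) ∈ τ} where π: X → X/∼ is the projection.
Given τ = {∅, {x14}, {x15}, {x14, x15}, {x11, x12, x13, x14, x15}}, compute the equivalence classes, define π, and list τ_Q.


X/∼ = {[x11=x15], [x12], [x13=x14]}; |τ_Q| = 2.

Equivalence classes: [x11=x15], [x12], [x13=x14].
Quotient map π: X → X/∼ sends x11 ↦ [x11=x15], x12 ↦ [x12], x13 ↦ [x13=x14], x14 ↦ [x13=x14], x15 ↦ [x11=x15].
For each subset V ⊆ X/∼, compute π^{-1}(V) ⊆ X and check whether π^{-1}(V) ∈ τ. V is open in τ_Q iff π^{-1}(V) ∈ τ.
  V = {}: π^{-1}(V) = ∅ ∈ τ ✓.
  V = {[x11=x15]}: π^{-1}(V) = {x11, x15} ∉ τ ✗.
  V = {[x12]}: π^{-1}(V) = {x12} ∉ τ ✗.
  V = {[x11=x15], [x12]}: π^{-1}(V) = {x11, x12, x15} ∉ τ ✗.
  V = {[x13=x14]}: π^{-1}(V) = {x13, x14} ∉ τ ✗.
  V = {[x11=x15], [x13=x14]}: π^{-1}(V) = {x11, x13, x14, x15} ∉ τ ✗.
  V = {[x12], [x13=x14]}: π^{-1}(V) = {x12, x13, x14} ∉ τ ✗.
  V = {[x11=x15], [x12], [x13=x14]}: π^{-1}(V) = {x11, x12, x13, x14, x15} ∈ τ ✓.
Open sets in the quotient: τ_Q = {{}, {[x11=x15], [x12], [x13=x14]}} (2 elements).


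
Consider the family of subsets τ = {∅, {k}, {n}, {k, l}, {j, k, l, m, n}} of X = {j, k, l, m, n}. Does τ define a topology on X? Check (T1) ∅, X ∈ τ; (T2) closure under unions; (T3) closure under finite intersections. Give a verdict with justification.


τ is NOT a topology on X.

Axiom (T1): ∅ ∈ τ? Yes; X ∈ τ? Yes.
Axiom (T2/T3): check pairwise unions and intersections of members of τ.
Counterexample for (T2): {k} ∪ {n} = {k, n} ∉ τ. Therefore τ is NOT a topology.


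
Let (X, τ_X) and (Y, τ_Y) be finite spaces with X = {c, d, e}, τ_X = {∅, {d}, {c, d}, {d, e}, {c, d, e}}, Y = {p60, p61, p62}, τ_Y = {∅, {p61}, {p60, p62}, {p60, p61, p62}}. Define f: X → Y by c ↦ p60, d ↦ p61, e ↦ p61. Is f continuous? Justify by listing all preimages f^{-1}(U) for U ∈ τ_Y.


f is NOT continuous.

Compute f^{-1}(U) for each U ∈ τ_Y:
  U = ∅: f^{-1}(U) = ∅ ∈ τ_X ✓.
  U = {p61}: f^{-1}(U) = {d, e} ∈ τ_X ✓.
  U = {p60, p62}: f^{-1}(U) = {c} ∉ τ_X ✗.
  U = {p60, p61, p62}: f^{-1}(U) = {c, d, e} ∈ τ_X ✓.
Found U = {p60, p62} with f^{-1}(U) = {c} not in τ_X. Therefore f is NOT continuous.


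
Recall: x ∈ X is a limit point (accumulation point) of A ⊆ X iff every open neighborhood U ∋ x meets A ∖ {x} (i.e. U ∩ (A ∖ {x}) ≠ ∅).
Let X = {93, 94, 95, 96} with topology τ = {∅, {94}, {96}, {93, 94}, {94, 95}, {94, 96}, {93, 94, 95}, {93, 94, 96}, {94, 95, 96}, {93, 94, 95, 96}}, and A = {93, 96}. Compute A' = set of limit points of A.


A' = ∅

For each x ∈ X, list the open sets U ∈ τ with x ∈ U, then check whether U ∩ (A ∖ {x}) ≠ ∅ for every such U.
  x = 93: open {93, 94} ∋ x has {93, 94} ∩ (A ∖ {93}) = ∅, so x is NOT a limit point.
  x = 94: open {94} ∋ x has {94} ∩ (A ∖ {94}) = ∅, so x is NOT a limit point.
  x = 95: open {94, 95} ∋ x has {94, 95} ∩ (A ∖ {95}) = ∅, so x is NOT a limit point.
  x = 96: open {96} ∋ x has {96} ∩ (A ∖ {96}) = ∅, so x is NOT a limit point.
Collecting: A' = ∅.


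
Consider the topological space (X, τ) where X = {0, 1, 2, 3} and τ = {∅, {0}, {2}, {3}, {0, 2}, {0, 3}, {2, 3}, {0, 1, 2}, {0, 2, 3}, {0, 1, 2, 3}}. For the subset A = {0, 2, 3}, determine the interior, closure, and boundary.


int(A) = {0, 2, 3}, cl(A) = {0, 1, 2, 3}, ∂A = {1}.

Closed sets in (X, τ) are complements of opens:
  closed(X, τ) = {∅, {1}, {3}, {0, 1}, {1, 2}, {1, 3}, {0, 1, 2}, {0, 1, 3}, {1, 2, 3}, {0, 1, 2, 3}}.
int(A) = ⋃ {U ∈ τ : U ⊆ A}. Opens contained in A: ∅, {0}, {2}, {3}, {0, 2}, {0, 3}, {2, 3}, {0, 2, 3}.
Taking the union of these: int(A) = {0, 2, 3}.
cl(A) = ⋂ {C closed : A ⊆ C}. Closed sets containing A: {0, 1, 2, 3}.
Intersecting these: cl(A) = {0, 1, 2, 3}.
∂A = cl(A) ∖ int(A) = {0, 1, 2, 3} ∖ {0, 2, 3} = {1}.


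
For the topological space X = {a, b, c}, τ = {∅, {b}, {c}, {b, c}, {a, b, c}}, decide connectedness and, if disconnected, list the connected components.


(X, τ) is connected.

Find clopen sets (U ∈ τ with X ∖ U ∈ τ):
  U = ∅, X ∖ U = {a, b, c} — both open, so U is clopen.
  U = {a, b, c}, X ∖ U = ∅ — both open, so U is clopen.
Only trivial clopens (∅ and X) exist, so (X, τ) is connected.
Compute connected components by grouping points that agree on all clopens:
  component: {a, b, c}


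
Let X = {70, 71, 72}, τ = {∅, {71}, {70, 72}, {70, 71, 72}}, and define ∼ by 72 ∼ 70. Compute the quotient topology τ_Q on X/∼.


X/∼ = {[70=72], [71]}; |τ_Q| = 4.

Equivalence classes: [70=72], [71].
Quotient map π: X → X/∼ sends 70 ↦ [70=72], 71 ↦ [71], 72 ↦ [70=72].
For each subset V ⊆ X/∼, compute π^{-1}(V) ⊆ X and check whether π^{-1}(V) ∈ τ. V is open in τ_Q iff π^{-1}(V) ∈ τ.
  V = {}: π^{-1}(V) = ∅ ∈ τ ✓.
  V = {[70=72]}: π^{-1}(V) = {70, 72} ∈ τ ✓.
  V = {[71]}: π^{-1}(V) = {71} ∈ τ ✓.
  V = {[70=72], [71]}: π^{-1}(V) = {70, 71, 72} ∈ τ ✓.
Open sets in the quotient: τ_Q = {{}, {[70=72]}, {[71]}, {[70=72], [71]}} (4 elements).


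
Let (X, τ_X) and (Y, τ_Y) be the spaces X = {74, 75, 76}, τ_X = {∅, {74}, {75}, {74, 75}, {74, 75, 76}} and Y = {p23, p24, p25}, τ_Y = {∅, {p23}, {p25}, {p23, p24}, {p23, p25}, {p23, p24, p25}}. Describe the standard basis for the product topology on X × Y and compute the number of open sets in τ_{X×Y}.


Basis B = {∅ × ∅, {74} × {p23}, {74} × {p25}, {75} × {p23}, {75} × {p25}, {74} × {p23, p24}, {74} × {p23, p25}, {74, 75} × {p23}, {74, 75} × {p25}, {75} × {p23, p24}, {75} × {p23, p25}, {74} × {p23, p24, p25}, {74, 75, 76} × {p23}, {74, 75, 76} × {p25}, {75} × {p23, p24, p25}, {74, 75} × {p23, p24}, {74, 75} × {p23, p25}, {74, 75} × {p23, p24, p25}, {74, 75, 76} × {p23, p24}, {74, 75, 76} × {p23, p25}, {74, 75, 76} × {p23, p24, p25}}; |τ_{X×Y}| = 70.

Enumerate products U × V with U ∈ τ_X, V ∈ τ_Y (deduplicated):
  ∅ × ∅ = {} (∅)
  {74} × {p23} = {(74,p23)}
  {74} × {p25} = {(74,p25)}
  {75} × {p23} = {(75,p23)}
  {75} × {p25} = {(75,p25)}
  {74} × {p23, p24} = {(74,p23), (74,p24)}
  {74} × {p23, p25} = {(74,p23), (74,p25)}
  {74, 75} × {p23} = {(74,p23), (75,p23)}
  {74, 75} × {p25} = {(74,p25), (75,p25)}
  {75} × {p23, p24} = {(75,p23), (75,p24)}
  {75} × {p23, p25} = {(75,p23), (75,p25)}
  {74} × {p23, p24, p25} = {(74,p23), (74,p24), (74,p25)}
  {74, 75, 76} × {p23} = {(74,p23), (75,p23), (76,p23)}
  {74, 75, 76} × {p25} = {(74,p25), (75,p25), (76,p25)}
  {75} × {p23, p24, p25} = {(75,p23), (75,p24), (75,p25)}
  {74, 75} × {p23, p24} = {(74,p23), (74,p24), (75,p23), (75,p24)}
  {74, 75} × {p23, p25} = {(74,p23), (74,p25), (75,p23), (75,p25)}
  {74, 75} × {p23, p24, p25} = {(74,p23), (74,p24), (74,p25), (75,p23), (75,p24), (75,p25)}
  {74, 75, 76} × {p23, p24} = {(74,p23), (74,p24), (75,p23), (75,p24), (76,p23), (76,p24)}
  {74, 75, 76} × {p23, p25} = {(74,p23), (74,p25), (75,p23), (75,p25), (76,p23), (76,p25)}
  {74, 75, 76} × {p23, p24, p25} = {(74,p23), (74,p24), (74,p25), (75,p23), (75,p24), (75,p25), (76,p23), (76,p24), (76,p25)}
These 21 distinct sets form the basis B.
Close under arbitrary unions to get τ_{X×Y}; counting gives |τ_{X×Y}| = 70.


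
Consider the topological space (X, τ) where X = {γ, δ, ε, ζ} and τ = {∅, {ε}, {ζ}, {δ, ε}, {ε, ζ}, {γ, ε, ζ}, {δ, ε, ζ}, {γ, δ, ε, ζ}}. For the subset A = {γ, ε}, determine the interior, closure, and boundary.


int(A) = {ε}, cl(A) = {γ, δ, ε}, ∂A = {γ, δ}.

Closed sets in (X, τ) are complements of opens:
  closed(X, τ) = {∅, {γ}, {δ}, {γ, δ}, {γ, ζ}, {γ, δ, ε}, {γ, δ, ζ}, {γ, δ, ε, ζ}}.
int(A) = ⋃ {U ∈ τ : U ⊆ A}. Opens contained in A: ∅, {ε}.
Taking the union of these: int(A) = {ε}.
cl(A) = ⋂ {C closed : A ⊆ C}. Closed sets containing A: {γ, δ, ε}, {γ, δ, ε, ζ}.
Intersecting these: cl(A) = {γ, δ, ε}.
∂A = cl(A) ∖ int(A) = {γ, δ, ε} ∖ {ε} = {γ, δ}.


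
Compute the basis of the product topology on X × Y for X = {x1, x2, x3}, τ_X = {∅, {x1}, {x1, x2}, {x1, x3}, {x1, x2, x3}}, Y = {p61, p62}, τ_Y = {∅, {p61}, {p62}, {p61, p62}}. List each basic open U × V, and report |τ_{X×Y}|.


Basis B = {∅ × ∅, {x1} × {p61}, {x1} × {p62}, {x1} × {p61, p62}, {x1, x2} × {p61}, {x1, x3} × {p61}, {x1, x2} × {p62}, {x1, x3} × {p62}, {x1, x2, x3} × {p61}, {x1, x2, x3} × {p62}, {x1, x2} × {p61, p62}, {x1, x3} × {p61, p62}, {x1, x2, x3} × {p61, p62}}; |τ_{X×Y}| = 25.

Enumerate products U × V with U ∈ τ_X, V ∈ τ_Y (deduplicated):
  ∅ × ∅ = {} (∅)
  {x1} × {p61} = {(x1,p61)}
  {x1} × {p62} = {(x1,p62)}
  {x1} × {p61, p62} = {(x1,p61), (x1,p62)}
  {x1, x2} × {p61} = {(x1,p61), (x2,p61)}
  {x1, x3} × {p61} = {(x1,p61), (x3,p61)}
  {x1, x2} × {p62} = {(x1,p62), (x2,p62)}
  {x1, x3} × {p62} = {(x1,p62), (x3,p62)}
  {x1, x2, x3} × {p61} = {(x1,p61), (x2,p61), (x3,p61)}
  {x1, x2, x3} × {p62} = {(x1,p62), (x2,p62), (x3,p62)}
  {x1, x2} × {p61, p62} = {(x1,p61), (x1,p62), (x2,p61), (x2,p62)}
  {x1, x3} × {p61, p62} = {(x1,p61), (x1,p62), (x3,p61), (x3,p62)}
  {x1, x2, x3} × {p61, p62} = {(x1,p61), (x1,p62), (x2,p61), (x2,p62), (x3,p61), (x3,p62)}
These 13 distinct sets form the basis B.
Close under arbitrary unions to get τ_{X×Y}; counting gives |τ_{X×Y}| = 25.


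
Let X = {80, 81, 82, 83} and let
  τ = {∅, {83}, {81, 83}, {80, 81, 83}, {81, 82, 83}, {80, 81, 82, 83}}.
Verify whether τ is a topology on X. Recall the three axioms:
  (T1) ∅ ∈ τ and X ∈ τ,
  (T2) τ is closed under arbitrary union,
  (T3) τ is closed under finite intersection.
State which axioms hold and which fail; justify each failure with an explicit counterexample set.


τ IS a topology on X.

Axiom (T1): ∅ ∈ τ? Yes; X ∈ τ? Yes.
Axiom (T2/T3): check pairwise unions and intersections of members of τ.
All pairwise intersections and unions checked — each lies in τ. Therefore τ satisfies (T1), (T2), (T3): it IS a topology on X.


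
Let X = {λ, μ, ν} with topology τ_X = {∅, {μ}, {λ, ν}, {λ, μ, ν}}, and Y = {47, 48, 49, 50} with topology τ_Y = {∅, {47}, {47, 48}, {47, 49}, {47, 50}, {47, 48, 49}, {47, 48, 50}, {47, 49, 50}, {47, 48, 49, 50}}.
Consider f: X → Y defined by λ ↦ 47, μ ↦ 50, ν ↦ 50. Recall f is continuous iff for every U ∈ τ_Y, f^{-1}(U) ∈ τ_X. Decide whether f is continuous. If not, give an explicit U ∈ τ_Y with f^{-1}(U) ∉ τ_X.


f is NOT continuous.

Compute f^{-1}(U) for each U ∈ τ_Y:
  U = ∅: f^{-1}(U) = ∅ ∈ τ_X ✓.
  U = {47}: f^{-1}(U) = {λ} ∉ τ_X ✗.
  U = {47, 48}: f^{-1}(U) = {λ} ∉ τ_X ✗.
  U = {47, 49}: f^{-1}(U) = {λ} ∉ τ_X ✗.
  U = {47, 50}: f^{-1}(U) = {λ, μ, ν} ∈ τ_X ✓.
  U = {47, 48, 49}: f^{-1}(U) = {λ} ∉ τ_X ✗.
  U = {47, 48, 50}: f^{-1}(U) = {λ, μ, ν} ∈ τ_X ✓.
  U = {47, 49, 50}: f^{-1}(U) = {λ, μ, ν} ∈ τ_X ✓.
  U = {47, 48, 49, 50}: f^{-1}(U) = {λ, μ, ν} ∈ τ_X ✓.
Found U = {47} with f^{-1}(U) = {λ} not in τ_X. Therefore f is NOT continuous.


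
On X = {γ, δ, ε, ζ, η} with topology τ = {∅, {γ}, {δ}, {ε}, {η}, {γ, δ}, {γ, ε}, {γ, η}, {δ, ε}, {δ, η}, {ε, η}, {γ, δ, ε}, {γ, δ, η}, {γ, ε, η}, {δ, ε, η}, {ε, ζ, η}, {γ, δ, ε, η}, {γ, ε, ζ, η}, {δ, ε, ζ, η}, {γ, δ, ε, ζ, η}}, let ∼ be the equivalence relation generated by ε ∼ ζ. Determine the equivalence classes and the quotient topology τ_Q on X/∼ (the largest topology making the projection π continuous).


X/∼ = {[γ], [δ], [ε=ζ], [η]}; |τ_Q| = 12.

Equivalence classes: [γ], [δ], [ε=ζ], [η].
Quotient map π: X → X/∼ sends γ ↦ [γ], δ ↦ [δ], ε ↦ [ε=ζ], ζ ↦ [ε=ζ], η ↦ [η].
For each subset V ⊆ X/∼, compute π^{-1}(V) ⊆ X and check whether π^{-1}(V) ∈ τ. V is open in τ_Q iff π^{-1}(V) ∈ τ.
  V = {}: π^{-1}(V) = ∅ ∈ τ ✓.
  V = {[γ]}: π^{-1}(V) = {γ} ∈ τ ✓.
  V = {[δ]}: π^{-1}(V) = {δ} ∈ τ ✓.
  V = {[γ], [δ]}: π^{-1}(V) = {γ, δ} ∈ τ ✓.
  V = {[ε=ζ]}: π^{-1}(V) = {ε, ζ} ∉ τ ✗.
  V = {[γ], [ε=ζ]}: π^{-1}(V) = {γ, ε, ζ} ∉ τ ✗.
  V = {[δ], [ε=ζ]}: π^{-1}(V) = {δ, ε, ζ} ∉ τ ✗.
  V = {[γ], [δ], [ε=ζ]}: π^{-1}(V) = {γ, δ, ε, ζ} ∉ τ ✗.
  V = {[η]}: π^{-1}(V) = {η} ∈ τ ✓.
  V = {[γ], [η]}: π^{-1}(V) = {γ, η} ∈ τ ✓.
  V = {[δ], [η]}: π^{-1}(V) = {δ, η} ∈ τ ✓.
  V = {[γ], [δ], [η]}: π^{-1}(V) = {γ, δ, η} ∈ τ ✓.
  V = {[ε=ζ], [η]}: π^{-1}(V) = {ε, ζ, η} ∈ τ ✓.
  V = {[γ], [ε=ζ], [η]}: π^{-1}(V) = {γ, ε, ζ, η} ∈ τ ✓.
  V = {[δ], [ε=ζ], [η]}: π^{-1}(V) = {δ, ε, ζ, η} ∈ τ ✓.
  V = {[γ], [δ], [ε=ζ], [η]}: π^{-1}(V) = {γ, δ, ε, ζ, η} ∈ τ ✓.
Open sets in the quotient: τ_Q = {{}, {[γ]}, {[δ]}, {[γ], [δ]}, {[η]}, {[γ], [η]}, {[δ], [η]}, {[γ], [δ], [η]}, {[ε=ζ], [η]}, {[γ], [ε=ζ], [η]}, {[δ], [ε=ζ], [η]}, {[γ], [δ], [ε=ζ], [η]}} (12 elements).


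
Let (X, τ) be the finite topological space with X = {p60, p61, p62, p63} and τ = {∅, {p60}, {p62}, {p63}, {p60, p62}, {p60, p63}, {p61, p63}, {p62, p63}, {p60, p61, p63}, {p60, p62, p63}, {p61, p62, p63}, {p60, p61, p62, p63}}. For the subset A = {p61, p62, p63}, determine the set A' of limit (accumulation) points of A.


A' = {p61}

For each x ∈ X, list the open sets U ∈ τ with x ∈ U, then check whether U ∩ (A ∖ {x}) ≠ ∅ for every such U.
  x = p60: open {p60} ∋ x has {p60} ∩ (A ∖ {p60}) = ∅, so x is NOT a limit point.
  x = p61: opens ∋ x are {p61, p63}, {p60, p61, p63}, {p61, p62, p63}, {p60, p61, p62, p63}; each meets A ∖ {p61}, so x IS a limit point.
  x = p62: open {p62} ∋ x has {p62} ∩ (A ∖ {p62}) = ∅, so x is NOT a limit point.
  x = p63: open {p63} ∋ x has {p63} ∩ (A ∖ {p63}) = ∅, so x is NOT a limit point.
Collecting: A' = {p61}.


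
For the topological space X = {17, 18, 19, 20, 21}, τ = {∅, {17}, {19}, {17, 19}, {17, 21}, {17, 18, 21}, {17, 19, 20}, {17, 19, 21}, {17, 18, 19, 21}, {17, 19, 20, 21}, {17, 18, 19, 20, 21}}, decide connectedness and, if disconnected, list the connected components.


(X, τ) is connected.

Find clopen sets (U ∈ τ with X ∖ U ∈ τ):
  U = ∅, X ∖ U = {17, 18, 19, 20, 21} — both open, so U is clopen.
  U = {17, 18, 19, 20, 21}, X ∖ U = ∅ — both open, so U is clopen.
Only trivial clopens (∅ and X) exist, so (X, τ) is connected.
Compute connected components by grouping points that agree on all clopens:
  component: {17, 18, 19, 20, 21}


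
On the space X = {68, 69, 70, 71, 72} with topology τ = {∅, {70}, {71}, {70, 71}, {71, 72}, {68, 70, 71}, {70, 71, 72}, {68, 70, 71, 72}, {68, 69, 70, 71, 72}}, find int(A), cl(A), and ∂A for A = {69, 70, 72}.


int(A) = {70}, cl(A) = {68, 69, 70, 72}, ∂A = {68, 69, 72}.

Closed sets in (X, τ) are complements of opens:
  closed(X, τ) = {∅, {69}, {68, 69}, {69, 72}, {68, 69, 70}, {68, 69, 72}, {68, 69, 70, 72}, {68, 69, 71, 72}, {68, 69, 70, 71, 72}}.
int(A) = ⋃ {U ∈ τ : U ⊆ A}. Opens contained in A: ∅, {70}.
Taking the union of these: int(A) = {70}.
cl(A) = ⋂ {C closed : A ⊆ C}. Closed sets containing A: {68, 69, 70, 72}, {68, 69, 70, 71, 72}.
Intersecting these: cl(A) = {68, 69, 70, 72}.
∂A = cl(A) ∖ int(A) = {68, 69, 70, 72} ∖ {70} = {68, 69, 72}.


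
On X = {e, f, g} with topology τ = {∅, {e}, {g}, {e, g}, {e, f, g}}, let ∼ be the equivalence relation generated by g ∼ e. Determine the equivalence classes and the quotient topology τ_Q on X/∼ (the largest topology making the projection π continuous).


X/∼ = {[e=g], [f]}; |τ_Q| = 3.

Equivalence classes: [e=g], [f].
Quotient map π: X → X/∼ sends e ↦ [e=g], f ↦ [f], g ↦ [e=g].
For each subset V ⊆ X/∼, compute π^{-1}(V) ⊆ X and check whether π^{-1}(V) ∈ τ. V is open in τ_Q iff π^{-1}(V) ∈ τ.
  V = {}: π^{-1}(V) = ∅ ∈ τ ✓.
  V = {[e=g]}: π^{-1}(V) = {e, g} ∈ τ ✓.
  V = {[f]}: π^{-1}(V) = {f} ∉ τ ✗.
  V = {[e=g], [f]}: π^{-1}(V) = {e, f, g} ∈ τ ✓.
Open sets in the quotient: τ_Q = {{}, {[e=g]}, {[e=g], [f]}} (3 elements).


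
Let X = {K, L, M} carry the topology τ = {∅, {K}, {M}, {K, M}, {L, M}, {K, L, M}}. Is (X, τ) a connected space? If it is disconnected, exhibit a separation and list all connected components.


(X, τ) is disconnected; components = [{K}, {L, M}].

Find clopen sets (U ∈ τ with X ∖ U ∈ τ):
  U = ∅, X ∖ U = {K, L, M} — both open, so U is clopen.
  U = {K}, X ∖ U = {L, M} — both open, so U is clopen.
  U = {L, M}, X ∖ U = {K} — both open, so U is clopen.
  U = {K, L, M}, X ∖ U = ∅ — both open, so U is clopen.
Nontrivial clopen(s) exist: e.g. {L, M}. So (X, τ) is disconnected.
Compute connected components by grouping points that agree on all clopens:
  component: {K}
  component: {L, M}


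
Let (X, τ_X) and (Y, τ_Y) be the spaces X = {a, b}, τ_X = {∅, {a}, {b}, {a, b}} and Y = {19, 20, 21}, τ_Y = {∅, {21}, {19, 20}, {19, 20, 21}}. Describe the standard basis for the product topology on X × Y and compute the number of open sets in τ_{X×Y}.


Basis B = {∅ × ∅, {a} × {21}, {b} × {21}, {a} × {19, 20}, {a, b} × {21}, {b} × {19, 20}, {a} × {19, 20, 21}, {b} × {19, 20, 21}, {a, b} × {19, 20}, {a, b} × {19, 20, 21}}; |τ_{X×Y}| = 16.

Enumerate products U × V with U ∈ τ_X, V ∈ τ_Y (deduplicated):
  ∅ × ∅ = {} (∅)
  {a} × {21} = {(a,21)}
  {b} × {21} = {(b,21)}
  {a} × {19, 20} = {(a,19), (a,20)}
  {a, b} × {21} = {(a,21), (b,21)}
  {b} × {19, 20} = {(b,19), (b,20)}
  {a} × {19, 20, 21} = {(a,19), (a,20), (a,21)}
  {b} × {19, 20, 21} = {(b,19), (b,20), (b,21)}
  {a, b} × {19, 20} = {(a,19), (a,20), (b,19), (b,20)}
  {a, b} × {19, 20, 21} = {(a,19), (a,20), (a,21), (b,19), (b,20), (b,21)}
These 10 distinct sets form the basis B.
Close under arbitrary unions to get τ_{X×Y}; counting gives |τ_{X×Y}| = 16.


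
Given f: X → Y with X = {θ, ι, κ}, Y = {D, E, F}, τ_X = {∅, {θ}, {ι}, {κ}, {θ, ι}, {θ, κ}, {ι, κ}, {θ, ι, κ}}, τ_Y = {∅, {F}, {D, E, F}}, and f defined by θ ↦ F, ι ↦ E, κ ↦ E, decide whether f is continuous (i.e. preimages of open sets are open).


f IS continuous.

Compute f^{-1}(U) for each U ∈ τ_Y:
  U = ∅: f^{-1}(U) = ∅ ∈ τ_X ✓.
  U = {F}: f^{-1}(U) = {θ} ∈ τ_X ✓.
  U = {D, E, F}: f^{-1}(U) = {θ, ι, κ} ∈ τ_X ✓.
Every preimage lies in τ_X, so f IS continuous.


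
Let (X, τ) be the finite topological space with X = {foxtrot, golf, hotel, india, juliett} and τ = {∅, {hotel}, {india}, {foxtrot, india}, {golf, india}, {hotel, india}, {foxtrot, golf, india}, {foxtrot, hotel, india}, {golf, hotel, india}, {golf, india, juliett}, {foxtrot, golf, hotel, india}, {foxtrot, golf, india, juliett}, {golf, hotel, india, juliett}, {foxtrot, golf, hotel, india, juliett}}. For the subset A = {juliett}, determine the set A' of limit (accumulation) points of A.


A' = ∅

For each x ∈ X, list the open sets U ∈ τ with x ∈ U, then check whether U ∩ (A ∖ {x}) ≠ ∅ for every such U.
  x = foxtrot: open {foxtrot, india} ∋ x has {foxtrot, india} ∩ (A ∖ {foxtrot}) = ∅, so x is NOT a limit point.
  x = golf: open {golf, india} ∋ x has {golf, india} ∩ (A ∖ {golf}) = ∅, so x is NOT a limit point.
  x = hotel: open {hotel} ∋ x has {hotel} ∩ (A ∖ {hotel}) = ∅, so x is NOT a limit point.
  x = india: open {india} ∋ x has {india} ∩ (A ∖ {india}) = ∅, so x is NOT a limit point.
  x = juliett: open {golf, india, juliett} ∋ x has {golf, india, juliett} ∩ (A ∖ {juliett}) = ∅, so x is NOT a limit point.
Collecting: A' = ∅.


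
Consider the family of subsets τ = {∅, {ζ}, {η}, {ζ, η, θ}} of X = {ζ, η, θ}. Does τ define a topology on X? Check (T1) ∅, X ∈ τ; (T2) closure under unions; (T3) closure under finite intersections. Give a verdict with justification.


τ is NOT a topology on X.

Axiom (T1): ∅ ∈ τ? Yes; X ∈ τ? Yes.
Axiom (T2/T3): check pairwise unions and intersections of members of τ.
Counterexample for (T2): {ζ} ∪ {η} = {ζ, η} ∉ τ. Therefore τ is NOT a topology.


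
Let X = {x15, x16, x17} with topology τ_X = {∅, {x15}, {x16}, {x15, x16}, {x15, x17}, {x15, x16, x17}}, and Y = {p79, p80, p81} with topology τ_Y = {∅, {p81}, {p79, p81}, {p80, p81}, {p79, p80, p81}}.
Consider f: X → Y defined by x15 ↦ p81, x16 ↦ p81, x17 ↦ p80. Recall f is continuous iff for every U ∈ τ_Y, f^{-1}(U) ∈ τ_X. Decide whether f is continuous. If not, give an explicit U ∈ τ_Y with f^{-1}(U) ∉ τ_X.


f IS continuous.

Compute f^{-1}(U) for each U ∈ τ_Y:
  U = ∅: f^{-1}(U) = ∅ ∈ τ_X ✓.
  U = {p81}: f^{-1}(U) = {x15, x16} ∈ τ_X ✓.
  U = {p79, p81}: f^{-1}(U) = {x15, x16} ∈ τ_X ✓.
  U = {p80, p81}: f^{-1}(U) = {x15, x16, x17} ∈ τ_X ✓.
  U = {p79, p80, p81}: f^{-1}(U) = {x15, x16, x17} ∈ τ_X ✓.
Every preimage lies in τ_X, so f IS continuous.


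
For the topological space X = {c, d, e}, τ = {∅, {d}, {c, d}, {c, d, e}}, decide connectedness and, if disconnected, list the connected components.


(X, τ) is connected.

Find clopen sets (U ∈ τ with X ∖ U ∈ τ):
  U = ∅, X ∖ U = {c, d, e} — both open, so U is clopen.
  U = {c, d, e}, X ∖ U = ∅ — both open, so U is clopen.
Only trivial clopens (∅ and X) exist, so (X, τ) is connected.
Compute connected components by grouping points that agree on all clopens:
  component: {c, d, e}


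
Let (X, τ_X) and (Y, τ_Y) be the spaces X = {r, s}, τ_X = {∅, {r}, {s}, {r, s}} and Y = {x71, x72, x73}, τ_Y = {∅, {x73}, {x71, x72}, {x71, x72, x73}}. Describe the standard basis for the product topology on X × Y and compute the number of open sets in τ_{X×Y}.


Basis B = {∅ × ∅, {r} × {x73}, {s} × {x73}, {r} × {x71, x72}, {r, s} × {x73}, {s} × {x71, x72}, {r} × {x71, x72, x73}, {s} × {x71, x72, x73}, {r, s} × {x71, x72}, {r, s} × {x71, x72, x73}}; |τ_{X×Y}| = 16.

Enumerate products U × V with U ∈ τ_X, V ∈ τ_Y (deduplicated):
  ∅ × ∅ = {} (∅)
  {r} × {x73} = {(r,x73)}
  {s} × {x73} = {(s,x73)}
  {r} × {x71, x72} = {(r,x71), (r,x72)}
  {r, s} × {x73} = {(r,x73), (s,x73)}
  {s} × {x71, x72} = {(s,x71), (s,x72)}
  {r} × {x71, x72, x73} = {(r,x71), (r,x72), (r,x73)}
  {s} × {x71, x72, x73} = {(s,x71), (s,x72), (s,x73)}
  {r, s} × {x71, x72} = {(r,x71), (r,x72), (s,x71), (s,x72)}
  {r, s} × {x71, x72, x73} = {(r,x71), (r,x72), (r,x73), (s,x71), (s,x72), (s,x73)}
These 10 distinct sets form the basis B.
Close under arbitrary unions to get τ_{X×Y}; counting gives |τ_{X×Y}| = 16.


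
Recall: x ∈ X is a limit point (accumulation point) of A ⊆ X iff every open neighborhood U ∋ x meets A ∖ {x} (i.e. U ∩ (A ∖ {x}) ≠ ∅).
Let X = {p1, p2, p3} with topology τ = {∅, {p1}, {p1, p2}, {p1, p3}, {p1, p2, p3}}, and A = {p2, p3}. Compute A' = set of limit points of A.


A' = ∅

For each x ∈ X, list the open sets U ∈ τ with x ∈ U, then check whether U ∩ (A ∖ {x}) ≠ ∅ for every such U.
  x = p1: open {p1} ∋ x has {p1} ∩ (A ∖ {p1}) = ∅, so x is NOT a limit point.
  x = p2: open {p1, p2} ∋ x has {p1, p2} ∩ (A ∖ {p2}) = ∅, so x is NOT a limit point.
  x = p3: open {p1, p3} ∋ x has {p1, p3} ∩ (A ∖ {p3}) = ∅, so x is NOT a limit point.
Collecting: A' = ∅.


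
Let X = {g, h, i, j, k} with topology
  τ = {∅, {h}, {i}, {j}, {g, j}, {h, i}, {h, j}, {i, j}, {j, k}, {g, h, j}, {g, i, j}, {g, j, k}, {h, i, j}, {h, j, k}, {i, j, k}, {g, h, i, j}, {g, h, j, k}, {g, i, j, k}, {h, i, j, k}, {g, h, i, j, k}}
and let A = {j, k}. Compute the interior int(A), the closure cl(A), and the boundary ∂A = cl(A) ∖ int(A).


int(A) = {j, k}, cl(A) = {g, j, k}, ∂A = {g}.

Closed sets in (X, τ) are complements of opens:
  closed(X, τ) = {∅, {g}, {h}, {i}, {k}, {g, h}, {g, i}, {g, k}, {h, i}, {h, k}, {i, k}, {g, h, i}, {g, h, k}, {g, i, k}, {g, j, k}, {h, i, k}, {g, h, i, k}, {g, h, j, k}, {g, i, j, k}, {g, h, i, j, k}}.
int(A) = ⋃ {U ∈ τ : U ⊆ A}. Opens contained in A: ∅, {j}, {j, k}.
Taking the union of these: int(A) = {j, k}.
cl(A) = ⋂ {C closed : A ⊆ C}. Closed sets containing A: {g, j, k}, {g, h, j, k}, {g, i, j, k}, {g, h, i, j, k}.
Intersecting these: cl(A) = {g, j, k}.
∂A = cl(A) ∖ int(A) = {g, j, k} ∖ {j, k} = {g}.


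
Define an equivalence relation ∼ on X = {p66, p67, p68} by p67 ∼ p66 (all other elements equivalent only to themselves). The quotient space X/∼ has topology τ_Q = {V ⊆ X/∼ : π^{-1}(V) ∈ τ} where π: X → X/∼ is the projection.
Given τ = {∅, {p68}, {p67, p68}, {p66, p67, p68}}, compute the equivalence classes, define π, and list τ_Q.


X/∼ = {[p66=p67], [p68]}; |τ_Q| = 3.

Equivalence classes: [p66=p67], [p68].
Quotient map π: X → X/∼ sends p66 ↦ [p66=p67], p67 ↦ [p66=p67], p68 ↦ [p68].
For each subset V ⊆ X/∼, compute π^{-1}(V) ⊆ X and check whether π^{-1}(V) ∈ τ. V is open in τ_Q iff π^{-1}(V) ∈ τ.
  V = {}: π^{-1}(V) = ∅ ∈ τ ✓.
  V = {[p66=p67]}: π^{-1}(V) = {p66, p67} ∉ τ ✗.
  V = {[p68]}: π^{-1}(V) = {p68} ∈ τ ✓.
  V = {[p66=p67], [p68]}: π^{-1}(V) = {p66, p67, p68} ∈ τ ✓.
Open sets in the quotient: τ_Q = {{}, {[p68]}, {[p66=p67], [p68]}} (3 elements).


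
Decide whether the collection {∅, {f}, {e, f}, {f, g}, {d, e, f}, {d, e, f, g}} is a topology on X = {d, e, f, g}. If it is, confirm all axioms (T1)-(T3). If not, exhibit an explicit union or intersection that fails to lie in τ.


τ is NOT a topology on X.

Axiom (T1): ∅ ∈ τ? Yes; X ∈ τ? Yes.
Axiom (T2/T3): check pairwise unions and intersections of members of τ.
Counterexample for (T2): {e, f} ∪ {f, g} = {e, f, g} ∉ τ. Therefore τ is NOT a topology.


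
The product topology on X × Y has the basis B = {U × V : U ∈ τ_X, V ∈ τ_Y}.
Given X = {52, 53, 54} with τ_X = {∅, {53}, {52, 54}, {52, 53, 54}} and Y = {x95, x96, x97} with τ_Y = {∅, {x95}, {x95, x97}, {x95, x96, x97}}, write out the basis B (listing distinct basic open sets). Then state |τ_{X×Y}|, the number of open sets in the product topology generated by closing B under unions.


Basis B = {∅ × ∅, {53} × {x95}, {52, 54} × {x95}, {53} × {x95, x97}, {52, 53, 54} × {x95}, {53} × {x95, x96, x97}, {52, 54} × {x95, x97}, {52, 54} × {x95, x96, x97}, {52, 53, 54} × {x95, x97}, {52, 53, 54} × {x95, x96, x97}}; |τ_{X×Y}| = 16.

Enumerate products U × V with U ∈ τ_X, V ∈ τ_Y (deduplicated):
  ∅ × ∅ = {} (∅)
  {53} × {x95} = {(53,x95)}
  {52, 54} × {x95} = {(52,x95), (54,x95)}
  {53} × {x95, x97} = {(53,x95), (53,x97)}
  {52, 53, 54} × {x95} = {(52,x95), (53,x95), (54,x95)}
  {53} × {x95, x96, x97} = {(53,x95), (53,x96), (53,x97)}
  {52, 54} × {x95, x97} = {(52,x95), (52,x97), (54,x95), (54,x97)}
  {52, 54} × {x95, x96, x97} = {(52,x95), (52,x96), (52,x97), (54,x95), (54,x96), (54,x97)}
  {52, 53, 54} × {x95, x97} = {(52,x95), (52,x97), (53,x95), (53,x97), (54,x95), (54,x97)}
  {52, 53, 54} × {x95, x96, x97} = {(52,x95), (52,x96), (52,x97), (53,x95), (53,x96), (53,x97), (54,x95), (54,x96), (54,x97)}
These 10 distinct sets form the basis B.
Close under arbitrary unions to get τ_{X×Y}; counting gives |τ_{X×Y}| = 16.


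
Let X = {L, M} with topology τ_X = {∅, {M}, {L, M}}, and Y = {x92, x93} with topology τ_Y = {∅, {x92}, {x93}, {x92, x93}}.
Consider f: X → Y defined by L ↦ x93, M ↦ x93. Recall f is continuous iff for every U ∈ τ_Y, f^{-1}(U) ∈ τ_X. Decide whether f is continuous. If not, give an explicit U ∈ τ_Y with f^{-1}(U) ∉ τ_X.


f IS continuous.

Compute f^{-1}(U) for each U ∈ τ_Y:
  U = ∅: f^{-1}(U) = ∅ ∈ τ_X ✓.
  U = {x92}: f^{-1}(U) = ∅ ∈ τ_X ✓.
  U = {x93}: f^{-1}(U) = {L, M} ∈ τ_X ✓.
  U = {x92, x93}: f^{-1}(U) = {L, M} ∈ τ_X ✓.
Every preimage lies in τ_X, so f IS continuous.


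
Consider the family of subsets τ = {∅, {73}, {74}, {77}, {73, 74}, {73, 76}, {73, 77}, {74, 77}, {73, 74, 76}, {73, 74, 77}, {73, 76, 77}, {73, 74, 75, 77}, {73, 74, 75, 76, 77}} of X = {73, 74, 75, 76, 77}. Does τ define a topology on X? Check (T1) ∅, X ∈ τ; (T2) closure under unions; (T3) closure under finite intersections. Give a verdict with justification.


τ is NOT a topology on X.

Axiom (T1): ∅ ∈ τ? Yes; X ∈ τ? Yes.
Axiom (T2/T3): check pairwise unions and intersections of members of τ.
Counterexample for (T2): {74} ∪ {73, 76, 77} = {73, 74, 76, 77} ∉ τ. Therefore τ is NOT a topology.


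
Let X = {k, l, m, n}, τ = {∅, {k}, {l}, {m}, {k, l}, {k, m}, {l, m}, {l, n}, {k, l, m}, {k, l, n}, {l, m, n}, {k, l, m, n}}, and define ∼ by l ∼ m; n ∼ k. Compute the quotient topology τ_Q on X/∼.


X/∼ = {[k=n], [l=m]}; |τ_Q| = 3.

Equivalence classes: [k=n], [l=m].
Quotient map π: X → X/∼ sends k ↦ [k=n], l ↦ [l=m], m ↦ [l=m], n ↦ [k=n].
For each subset V ⊆ X/∼, compute π^{-1}(V) ⊆ X and check whether π^{-1}(V) ∈ τ. V is open in τ_Q iff π^{-1}(V) ∈ τ.
  V = {}: π^{-1}(V) = ∅ ∈ τ ✓.
  V = {[k=n]}: π^{-1}(V) = {k, n} ∉ τ ✗.
  V = {[l=m]}: π^{-1}(V) = {l, m} ∈ τ ✓.
  V = {[k=n], [l=m]}: π^{-1}(V) = {k, l, m, n} ∈ τ ✓.
Open sets in the quotient: τ_Q = {{}, {[l=m]}, {[k=n], [l=m]}} (3 elements).


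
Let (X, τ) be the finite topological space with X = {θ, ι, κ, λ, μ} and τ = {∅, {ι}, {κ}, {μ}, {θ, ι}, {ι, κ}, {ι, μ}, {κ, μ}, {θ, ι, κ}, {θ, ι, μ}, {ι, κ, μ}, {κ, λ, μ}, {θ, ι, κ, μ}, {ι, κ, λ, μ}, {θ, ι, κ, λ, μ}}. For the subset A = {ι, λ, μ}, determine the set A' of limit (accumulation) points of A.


A' = {θ, λ}

For each x ∈ X, list the open sets U ∈ τ with x ∈ U, then check whether U ∩ (A ∖ {x}) ≠ ∅ for every such U.
  x = θ: opens ∋ x are {θ, ι}, {θ, ι, κ}, {θ, ι, μ}, {θ, ι, κ, μ}, {θ, ι, κ, λ, μ}; each meets A ∖ {θ}, so x IS a limit point.
  x = ι: open {ι} ∋ x has {ι} ∩ (A ∖ {ι}) = ∅, so x is NOT a limit point.
  x = κ: open {κ} ∋ x has {κ} ∩ (A ∖ {κ}) = ∅, so x is NOT a limit point.
  x = λ: opens ∋ x are {κ, λ, μ}, {ι, κ, λ, μ}, {θ, ι, κ, λ, μ}; each meets A ∖ {λ}, so x IS a limit point.
  x = μ: open {μ} ∋ x has {μ} ∩ (A ∖ {μ}) = ∅, so x is NOT a limit point.
Collecting: A' = {θ, λ}.


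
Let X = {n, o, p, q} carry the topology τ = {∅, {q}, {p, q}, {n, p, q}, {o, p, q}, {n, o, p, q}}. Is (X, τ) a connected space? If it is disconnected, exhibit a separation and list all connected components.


(X, τ) is connected.

Find clopen sets (U ∈ τ with X ∖ U ∈ τ):
  U = ∅, X ∖ U = {n, o, p, q} — both open, so U is clopen.
  U = {n, o, p, q}, X ∖ U = ∅ — both open, so U is clopen.
Only trivial clopens (∅ and X) exist, so (X, τ) is connected.
Compute connected components by grouping points that agree on all clopens:
  component: {n, o, p, q}


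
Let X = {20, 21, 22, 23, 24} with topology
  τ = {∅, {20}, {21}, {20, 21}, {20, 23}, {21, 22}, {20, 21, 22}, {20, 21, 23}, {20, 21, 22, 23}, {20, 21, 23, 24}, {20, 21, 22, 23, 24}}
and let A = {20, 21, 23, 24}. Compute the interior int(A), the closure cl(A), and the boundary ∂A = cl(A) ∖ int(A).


int(A) = {20, 21, 23, 24}, cl(A) = {20, 21, 22, 23, 24}, ∂A = {22}.

Closed sets in (X, τ) are complements of opens:
  closed(X, τ) = {∅, {22}, {24}, {22, 24}, {23, 24}, {20, 23, 24}, {21, 22, 24}, {22, 23, 24}, {20, 22, 23, 24}, {21, 22, 23, 24}, {20, 21, 22, 23, 24}}.
int(A) = ⋃ {U ∈ τ : U ⊆ A}. Opens contained in A: ∅, {20}, {21}, {20, 21}, {20, 23}, {20, 21, 23}, {20, 21, 23, 24}.
Taking the union of these: int(A) = {20, 21, 23, 24}.
cl(A) = ⋂ {C closed : A ⊆ C}. Closed sets containing A: {20, 21, 22, 23, 24}.
Intersecting these: cl(A) = {20, 21, 22, 23, 24}.
∂A = cl(A) ∖ int(A) = {20, 21, 22, 23, 24} ∖ {20, 21, 23, 24} = {22}.


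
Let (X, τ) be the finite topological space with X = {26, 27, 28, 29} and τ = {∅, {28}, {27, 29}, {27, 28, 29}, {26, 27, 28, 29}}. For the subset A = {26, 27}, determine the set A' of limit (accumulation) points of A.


A' = {26, 29}

For each x ∈ X, list the open sets U ∈ τ with x ∈ U, then check whether U ∩ (A ∖ {x}) ≠ ∅ for every such U.
  x = 26: opens ∋ x are {26, 27, 28, 29}; each meets A ∖ {26}, so x IS a limit point.
  x = 27: open {27, 29} ∋ x has {27, 29} ∩ (A ∖ {27}) = ∅, so x is NOT a limit point.
  x = 28: open {28} ∋ x has {28} ∩ (A ∖ {28}) = ∅, so x is NOT a limit point.
  x = 29: opens ∋ x are {27, 29}, {27, 28, 29}, {26, 27, 28, 29}; each meets A ∖ {29}, so x IS a limit point.
Collecting: A' = {26, 29}.


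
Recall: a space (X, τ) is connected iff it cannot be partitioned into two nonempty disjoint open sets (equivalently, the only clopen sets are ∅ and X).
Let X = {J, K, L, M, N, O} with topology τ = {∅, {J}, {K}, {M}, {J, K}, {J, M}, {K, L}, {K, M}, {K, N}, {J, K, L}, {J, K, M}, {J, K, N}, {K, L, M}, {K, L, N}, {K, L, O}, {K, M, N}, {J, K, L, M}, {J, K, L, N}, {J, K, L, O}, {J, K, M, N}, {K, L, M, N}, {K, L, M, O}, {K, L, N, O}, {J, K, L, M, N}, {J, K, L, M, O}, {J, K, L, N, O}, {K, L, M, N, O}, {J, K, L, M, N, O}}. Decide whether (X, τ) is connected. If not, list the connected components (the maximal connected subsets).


(X, τ) is disconnected; components = [{J}, {M}, {K, L, N, O}].

Find clopen sets (U ∈ τ with X ∖ U ∈ τ):
  U = ∅, X ∖ U = {J, K, L, M, N, O} — both open, so U is clopen.
  U = {J}, X ∖ U = {K, L, M, N, O} — both open, so U is clopen.
  U = {M}, X ∖ U = {J, K, L, N, O} — both open, so U is clopen.
  U = {J, M}, X ∖ U = {K, L, N, O} — both open, so U is clopen.
  U = {K, L, N, O}, X ∖ U = {J, M} — both open, so U is clopen.
  U = {J, K, L, N, O}, X ∖ U = {M} — both open, so U is clopen.
  U = {K, L, M, N, O}, X ∖ U = {J} — both open, so U is clopen.
  U = {J, K, L, M, N, O}, X ∖ U = ∅ — both open, so U is clopen.
Nontrivial clopen(s) exist: e.g. {K, L, N, O}. So (X, τ) is disconnected.
Compute connected components by grouping points that agree on all clopens:
  component: {J}
  component: {M}
  component: {K, L, N, O}
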